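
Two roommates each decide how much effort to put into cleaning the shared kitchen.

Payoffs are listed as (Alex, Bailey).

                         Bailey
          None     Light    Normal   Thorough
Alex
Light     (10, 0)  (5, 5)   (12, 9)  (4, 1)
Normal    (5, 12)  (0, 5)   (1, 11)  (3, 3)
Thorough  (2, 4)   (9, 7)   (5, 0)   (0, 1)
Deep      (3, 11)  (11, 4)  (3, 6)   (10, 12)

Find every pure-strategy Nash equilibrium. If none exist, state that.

Alex against None: payoffs 10, 5, 2, 3 → best response Light.
Alex against Light: payoffs 5, 0, 9, 11 → best response Deep.
Alex against Normal: payoffs 12, 1, 5, 3 → best response Light.
Alex against Thorough: payoffs 4, 3, 0, 10 → best response Deep.
Bailey against Light: payoffs 0, 5, 9, 1 → best response Normal.
Bailey against Normal: payoffs 12, 5, 11, 3 → best response None.
Bailey against Thorough: payoffs 4, 7, 0, 1 → best response Light.
Bailey against Deep: payoffs 11, 4, 6, 12 → best response Thorough.
Mutual best responses: (Light, Normal); (Deep, Thorough).

The pure Nash equilibria are (Light, Normal) and (Deep, Thorough).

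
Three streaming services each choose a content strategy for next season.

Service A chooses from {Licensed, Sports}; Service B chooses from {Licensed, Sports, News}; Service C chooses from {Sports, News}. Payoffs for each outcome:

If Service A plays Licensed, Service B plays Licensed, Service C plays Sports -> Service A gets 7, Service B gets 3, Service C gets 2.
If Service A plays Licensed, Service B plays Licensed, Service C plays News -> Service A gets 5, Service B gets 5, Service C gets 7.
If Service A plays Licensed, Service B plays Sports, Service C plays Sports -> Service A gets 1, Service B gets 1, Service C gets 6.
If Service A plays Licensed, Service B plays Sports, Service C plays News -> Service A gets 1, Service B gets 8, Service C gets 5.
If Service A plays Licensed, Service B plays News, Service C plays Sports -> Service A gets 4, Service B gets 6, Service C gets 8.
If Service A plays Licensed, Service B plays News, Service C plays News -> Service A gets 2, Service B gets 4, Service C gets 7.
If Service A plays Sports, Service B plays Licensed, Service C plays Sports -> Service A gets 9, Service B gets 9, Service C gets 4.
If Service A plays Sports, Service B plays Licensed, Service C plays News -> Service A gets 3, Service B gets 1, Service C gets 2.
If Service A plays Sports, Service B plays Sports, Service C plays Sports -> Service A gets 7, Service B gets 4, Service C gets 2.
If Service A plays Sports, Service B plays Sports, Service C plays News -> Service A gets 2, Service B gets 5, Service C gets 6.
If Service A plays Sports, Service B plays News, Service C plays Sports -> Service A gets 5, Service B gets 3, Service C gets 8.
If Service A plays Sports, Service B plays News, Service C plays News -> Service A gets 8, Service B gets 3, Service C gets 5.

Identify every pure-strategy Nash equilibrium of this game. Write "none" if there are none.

Pure-strategy Nash equilibria: (Sports, Licensed, Sports); (Sports, Sports, News)

Mark each player's best response to every combination of opponents' strategies; a profile where every player is best-responding is a pure Nash equilibrium.
Service A against (Licensed, Sports): payoffs 7, 9 → best response Sports.
Service A against (Licensed, News): payoffs 5, 3 → best response Licensed.
Service A against (Sports, Sports): payoffs 1, 7 → best response Sports.
Service A against (Sports, News): payoffs 1, 2 → best response Sports.
Service A against (News, Sports): payoffs 4, 5 → best response Sports.
Service A against (News, News): payoffs 2, 8 → best response Sports.
Service B against (Licensed, Sports): payoffs 3, 1, 6 → best response News.
Service B against (Licensed, News): payoffs 5, 8, 4 → best response Sports.
Service B against (Sports, Sports): payoffs 9, 4, 3 → best response Licensed.
Service B against (Sports, News): payoffs 1, 5, 3 → best response Sports.
Service C against (Licensed, Licensed): payoffs 2, 7 → best response News.
Service C against (Licensed, Sports): payoffs 6, 5 → best response Sports.
Service C against (Licensed, News): payoffs 8, 7 → best response Sports.
Service C against (Sports, Licensed): payoffs 4, 2 → best response Sports.
Service C against (Sports, Sports): payoffs 2, 6 → best response News.
Service C against (Sports, News): payoffs 8, 5 → best response Sports.
Mutual best responses: (Sports, Licensed, Sports); (Sports, Sports, News).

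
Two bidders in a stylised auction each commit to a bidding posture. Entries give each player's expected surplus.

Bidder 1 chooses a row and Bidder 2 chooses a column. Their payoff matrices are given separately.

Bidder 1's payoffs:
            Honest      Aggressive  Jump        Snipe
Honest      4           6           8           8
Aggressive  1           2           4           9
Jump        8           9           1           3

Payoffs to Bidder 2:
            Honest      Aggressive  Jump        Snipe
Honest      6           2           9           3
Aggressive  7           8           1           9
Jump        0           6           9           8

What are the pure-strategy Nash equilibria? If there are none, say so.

Pure-strategy Nash equilibria: (Honest, Jump), (Aggressive, Snipe)

(Honest, Honest): Bidder 1 can switch to Jump (4 → 8). Not NE.
(Honest, Aggressive): Bidder 1 can switch to Jump (6 → 9). Not NE.
(Honest, Jump): Bidder 1 gets 8, best alternative 4; Bidder 2 gets 9, best alternative 6. No profitable deviation — NE.
(Honest, Snipe): Bidder 1 can switch to Aggressive (8 → 9). Not NE.
(Aggressive, Honest): Bidder 1 can switch to Honest (1 → 4). Not NE.
(Aggressive, Aggressive): Bidder 1 can switch to Honest (2 → 6). Not NE.
(Aggressive, Jump): Bidder 1 can switch to Honest (4 → 8). Not NE.
(Aggressive, Snipe): Bidder 1 gets 9, best alternative 8; Bidder 2 gets 9, best alternative 8. No profitable deviation — NE.
(Jump, Honest): Bidder 2 can switch to Aggressive (0 → 6). Not NE.
(Jump, Aggressive): Bidder 2 can switch to Jump (6 → 9). Not NE.
(The remaining 2 profiles each have a profitable deviation by the same check.)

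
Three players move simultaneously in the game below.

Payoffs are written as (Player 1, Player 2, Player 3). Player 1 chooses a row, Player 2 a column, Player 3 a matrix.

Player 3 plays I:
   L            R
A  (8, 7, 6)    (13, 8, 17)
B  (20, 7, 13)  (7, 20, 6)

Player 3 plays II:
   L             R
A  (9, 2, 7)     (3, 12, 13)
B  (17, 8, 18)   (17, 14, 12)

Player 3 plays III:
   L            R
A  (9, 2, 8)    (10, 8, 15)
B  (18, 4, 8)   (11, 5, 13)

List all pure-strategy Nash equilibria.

Pure-strategy Nash equilibria: (A, R, I) and (B, R, III)

Player 1 against (L, I): payoffs 8, 20 → best response B.
Player 1 against (L, II): payoffs 9, 17 → best response B.
Player 1 against (L, III): payoffs 9, 18 → best response B.
Player 1 against (R, I): payoffs 13, 7 → best response A.
Player 1 against (R, II): payoffs 3, 17 → best response B.
Player 1 against (R, III): payoffs 10, 11 → best response B.
Player 2 against (A, I): payoffs 7, 8 → best response R.
Player 2 against (A, II): payoffs 2, 12 → best response R.
Player 2 against (A, III): payoffs 2, 8 → best response R.
Player 2 against (B, I): payoffs 7, 20 → best response R.
Player 2 against (B, II): payoffs 8, 14 → best response R.
Player 2 against (B, III): payoffs 4, 5 → best response R.
Player 3 against (A, L): payoffs 6, 7, 8 → best response III.
Player 3 against (A, R): payoffs 17, 13, 15 → best response I.
Player 3 against (B, L): payoffs 13, 18, 8 → best response II.
Player 3 against (B, R): payoffs 6, 12, 13 → best response III.
Mutual best responses: (A, R, I); (B, R, III).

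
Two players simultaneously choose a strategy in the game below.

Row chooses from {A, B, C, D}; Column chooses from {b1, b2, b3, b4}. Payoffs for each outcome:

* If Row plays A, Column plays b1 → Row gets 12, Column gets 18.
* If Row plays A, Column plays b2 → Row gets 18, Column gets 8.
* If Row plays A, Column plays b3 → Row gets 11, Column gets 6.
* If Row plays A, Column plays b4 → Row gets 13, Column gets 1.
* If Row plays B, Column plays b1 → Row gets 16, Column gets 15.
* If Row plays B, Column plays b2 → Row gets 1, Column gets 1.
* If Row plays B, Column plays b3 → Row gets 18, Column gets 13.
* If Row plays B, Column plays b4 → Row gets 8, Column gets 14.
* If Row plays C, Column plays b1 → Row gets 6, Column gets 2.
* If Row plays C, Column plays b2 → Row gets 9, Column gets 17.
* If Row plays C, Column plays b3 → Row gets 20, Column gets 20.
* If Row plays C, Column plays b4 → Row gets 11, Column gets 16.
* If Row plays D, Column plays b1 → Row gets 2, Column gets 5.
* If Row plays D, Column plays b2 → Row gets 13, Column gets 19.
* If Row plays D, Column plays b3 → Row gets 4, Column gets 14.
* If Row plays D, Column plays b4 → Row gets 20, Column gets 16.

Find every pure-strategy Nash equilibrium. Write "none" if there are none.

For each strategy profile, look for a profitable unilateral deviation.
(A, b1): Row can switch to B (12 → 16). Not NE.
(A, b2): Column can switch to b1 (8 → 18). Not NE.
(A, b3): Row can switch to B (11 → 18). Not NE.
(A, b4): Row can switch to D (13 → 20). Not NE.
(B, b1): Row gets 16, best alternative 12; Column gets 15, best alternative 14. No profitable deviation — NE.
(B, b2): Row can switch to A (1 → 18). Not NE.
(B, b3): Row can switch to C (18 → 20). Not NE.
(B, b4): Row can switch to A (8 → 13). Not NE.
(C, b1): Row can switch to A (6 → 12). Not NE.
(C, b2): Row can switch to A (9 → 18). Not NE.
(C, b3): Row gets 20, best alternative 18; Column gets 20, best alternative 17. No profitable deviation — NE.
(C, b4): Row can switch to A (11 → 13). Not NE.
(D, b1): Row can switch to A (2 → 12). Not NE.
(D, b2): Row can switch to A (13 → 18). Not NE.
(The remaining 2 profiles each have a profitable deviation by the same check.)

The pure Nash equilibria are (B, b1) and (C, b3).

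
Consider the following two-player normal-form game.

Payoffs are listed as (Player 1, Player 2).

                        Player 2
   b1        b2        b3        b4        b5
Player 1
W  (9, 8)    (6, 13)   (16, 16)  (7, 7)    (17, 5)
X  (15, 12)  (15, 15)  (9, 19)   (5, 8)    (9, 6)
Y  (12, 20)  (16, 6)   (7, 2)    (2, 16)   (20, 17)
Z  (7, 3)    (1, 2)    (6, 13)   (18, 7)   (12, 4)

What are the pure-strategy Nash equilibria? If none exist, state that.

Player 1 against b1: payoffs 9, 15, 12, 7 → best response X.
Player 1 against b2: payoffs 6, 15, 16, 1 → best response Y.
Player 1 against b3: payoffs 16, 9, 7, 6 → best response W.
Player 1 against b4: payoffs 7, 5, 2, 18 → best response Z.
Player 1 against b5: payoffs 17, 9, 20, 12 → best response Y.
Player 2 against W: payoffs 8, 13, 16, 7, 5 → best response b3.
Player 2 against X: payoffs 12, 15, 19, 8, 6 → best response b3.
Player 2 against Y: payoffs 20, 6, 2, 16, 17 → best response b1.
Player 2 against Z: payoffs 3, 2, 13, 7, 4 → best response b3.
Mutual best responses: (W, b3).

Pure NE: (W, b3)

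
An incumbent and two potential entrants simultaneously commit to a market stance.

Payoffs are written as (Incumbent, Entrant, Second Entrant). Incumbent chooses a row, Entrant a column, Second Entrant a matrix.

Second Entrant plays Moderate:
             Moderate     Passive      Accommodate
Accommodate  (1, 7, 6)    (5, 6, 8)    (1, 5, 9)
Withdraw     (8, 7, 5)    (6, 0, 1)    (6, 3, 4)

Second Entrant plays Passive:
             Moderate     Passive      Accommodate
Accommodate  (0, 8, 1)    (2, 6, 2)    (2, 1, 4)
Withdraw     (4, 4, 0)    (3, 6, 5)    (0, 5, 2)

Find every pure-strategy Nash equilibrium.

For each strategy profile, look for a profitable unilateral deviation.
(Accommodate, Moderate, Moderate): Incumbent can switch to Withdraw (1 → 8). Not NE.
(Accommodate, Moderate, Passive): Incumbent can switch to Withdraw (0 → 4). Not NE.
(Accommodate, Passive, Moderate): Incumbent can switch to Withdraw (5 → 6). Not NE.
(Accommodate, Passive, Passive): Incumbent can switch to Withdraw (2 → 3). Not NE.
(Accommodate, Accommodate, Moderate): Incumbent can switch to Withdraw (1 → 6). Not NE.
(Accommodate, Accommodate, Passive): Entrant can switch to Moderate (1 → 8). Not NE.
(Withdraw, Moderate, Moderate): Incumbent gets 8, best alternative 1; Entrant gets 7, best alternative 3; Second Entrant gets 5, best alternative 0. No profitable deviation — NE.
(Withdraw, Moderate, Passive): Entrant can switch to Passive (4 → 6). Not NE.
(Withdraw, Passive, Moderate): Entrant can switch to Moderate (0 → 7). Not NE.
(Withdraw, Passive, Passive): Incumbent gets 3, best alternative 2; Entrant gets 6, best alternative 5; Second Entrant gets 5, best alternative 1. No profitable deviation — NE.
(Withdraw, Accommodate, Moderate): Entrant can switch to Moderate (3 → 7). Not NE.
(Withdraw, Accommodate, Passive): Incumbent can switch to Accommodate (0 → 2). Not NE.

The pure Nash equilibria are (Withdraw, Moderate, Moderate) and (Withdraw, Passive, Passive).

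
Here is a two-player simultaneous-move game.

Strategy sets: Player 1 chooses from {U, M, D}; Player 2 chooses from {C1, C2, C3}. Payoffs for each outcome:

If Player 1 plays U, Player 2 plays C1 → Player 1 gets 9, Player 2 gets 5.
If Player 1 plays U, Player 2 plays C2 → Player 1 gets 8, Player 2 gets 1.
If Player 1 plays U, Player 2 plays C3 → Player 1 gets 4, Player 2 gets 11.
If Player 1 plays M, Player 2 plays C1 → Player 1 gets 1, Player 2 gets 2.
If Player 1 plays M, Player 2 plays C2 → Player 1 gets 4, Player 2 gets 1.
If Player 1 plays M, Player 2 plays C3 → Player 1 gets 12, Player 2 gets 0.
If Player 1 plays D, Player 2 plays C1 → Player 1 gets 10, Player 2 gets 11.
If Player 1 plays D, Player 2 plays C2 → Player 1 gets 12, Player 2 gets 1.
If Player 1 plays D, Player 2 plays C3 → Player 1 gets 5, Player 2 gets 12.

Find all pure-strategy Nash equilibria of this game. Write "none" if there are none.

Mark each player's best response to every combination of opponents' strategies; a profile where every player is best-responding is a pure Nash equilibrium.
Player 1 against C1: payoffs 9, 1, 10 → best response D.
Player 1 against C2: payoffs 8, 4, 12 → best response D.
Player 1 against C3: payoffs 4, 12, 5 → best response M.
Player 2 against U: payoffs 5, 1, 11 → best response C3.
Player 2 against M: payoffs 2, 1, 0 → best response C1.
Player 2 against D: payoffs 11, 1, 12 → best response C3.
No profile is a mutual best response for all players.

No pure-strategy Nash equilibrium.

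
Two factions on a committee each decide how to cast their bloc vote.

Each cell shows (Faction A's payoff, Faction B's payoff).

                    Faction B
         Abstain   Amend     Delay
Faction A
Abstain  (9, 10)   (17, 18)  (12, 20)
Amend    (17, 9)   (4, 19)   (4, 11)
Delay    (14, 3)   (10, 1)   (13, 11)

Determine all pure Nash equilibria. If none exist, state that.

The unique pure-strategy Nash equilibrium is (Delay, Delay).

Faction A against Abstain: payoffs 9, 17, 14 → best response Amend.
Faction A against Amend: payoffs 17, 4, 10 → best response Abstain.
Faction A against Delay: payoffs 12, 4, 13 → best response Delay.
Faction B against Abstain: payoffs 10, 18, 20 → best response Delay.
Faction B against Amend: payoffs 9, 19, 11 → best response Amend.
Faction B against Delay: payoffs 3, 1, 11 → best response Delay.
Mutual best responses: (Delay, Delay).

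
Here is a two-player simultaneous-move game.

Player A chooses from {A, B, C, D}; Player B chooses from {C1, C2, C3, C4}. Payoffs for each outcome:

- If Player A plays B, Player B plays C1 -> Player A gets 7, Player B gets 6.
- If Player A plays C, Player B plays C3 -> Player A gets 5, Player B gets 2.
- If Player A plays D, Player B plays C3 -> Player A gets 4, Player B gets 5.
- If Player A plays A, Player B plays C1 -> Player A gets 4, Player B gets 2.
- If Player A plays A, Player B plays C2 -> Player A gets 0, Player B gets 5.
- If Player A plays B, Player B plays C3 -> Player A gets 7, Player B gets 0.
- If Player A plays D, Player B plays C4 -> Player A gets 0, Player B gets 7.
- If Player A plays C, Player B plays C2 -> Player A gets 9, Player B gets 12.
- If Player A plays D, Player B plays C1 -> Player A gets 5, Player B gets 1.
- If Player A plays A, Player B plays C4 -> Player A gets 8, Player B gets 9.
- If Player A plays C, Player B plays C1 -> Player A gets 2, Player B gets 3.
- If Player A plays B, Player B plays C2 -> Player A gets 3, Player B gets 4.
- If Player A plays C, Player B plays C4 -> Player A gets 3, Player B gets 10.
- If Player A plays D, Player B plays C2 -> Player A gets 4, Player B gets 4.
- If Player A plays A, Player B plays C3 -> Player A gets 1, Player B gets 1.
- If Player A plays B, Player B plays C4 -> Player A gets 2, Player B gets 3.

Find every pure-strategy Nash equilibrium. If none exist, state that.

(A, C1): Player A can switch to B (4 → 7). Not NE.
(A, C2): Player A can switch to B (0 → 3). Not NE.
(A, C3): Player A can switch to B (1 → 7). Not NE.
(A, C4): Player A gets 8, best alternative 3; Player B gets 9, best alternative 5. No profitable deviation — NE.
(B, C1): Player A gets 7, best alternative 5; Player B gets 6, best alternative 4. No profitable deviation — NE.
(B, C2): Player A can switch to C (3 → 9). Not NE.
(B, C3): Player B can switch to C1 (0 → 6). Not NE.
(B, C4): Player A can switch to A (2 → 8). Not NE.
(C, C2): Player A gets 9, best alternative 4; Player B gets 12, best alternative 10. No profitable deviation — NE.
(The remaining 7 profiles each have a profitable deviation by the same check.)

The pure Nash equilibria are (A, C4), (B, C1), (C, C2).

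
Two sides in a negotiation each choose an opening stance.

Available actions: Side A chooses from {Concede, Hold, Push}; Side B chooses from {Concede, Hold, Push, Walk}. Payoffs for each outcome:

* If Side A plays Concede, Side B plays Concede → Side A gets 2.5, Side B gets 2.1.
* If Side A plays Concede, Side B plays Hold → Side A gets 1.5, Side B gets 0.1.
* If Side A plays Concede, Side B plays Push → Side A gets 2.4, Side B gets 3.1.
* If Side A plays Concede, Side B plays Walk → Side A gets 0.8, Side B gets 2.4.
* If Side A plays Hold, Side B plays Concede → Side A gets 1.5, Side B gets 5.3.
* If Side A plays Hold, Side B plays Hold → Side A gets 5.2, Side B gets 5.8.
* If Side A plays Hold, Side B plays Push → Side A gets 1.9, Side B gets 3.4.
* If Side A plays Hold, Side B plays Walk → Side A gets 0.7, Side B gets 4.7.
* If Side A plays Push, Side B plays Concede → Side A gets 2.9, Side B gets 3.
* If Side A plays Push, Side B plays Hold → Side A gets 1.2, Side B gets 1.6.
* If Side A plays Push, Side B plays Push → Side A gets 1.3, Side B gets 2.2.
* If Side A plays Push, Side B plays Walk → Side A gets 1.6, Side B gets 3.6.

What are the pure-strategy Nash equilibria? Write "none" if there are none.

Mark each player's best response to every combination of opponents' strategies; a profile where every player is best-responding is a pure Nash equilibrium.
Side A against Concede: payoffs 2.5, 1.5, 2.9 → best response Push.
Side A against Hold: payoffs 1.5, 5.2, 1.2 → best response Hold.
Side A against Push: payoffs 2.4, 1.9, 1.3 → best response Concede.
Side A against Walk: payoffs 0.8, 0.7, 1.6 → best response Push.
Side B against Concede: payoffs 2.1, 0.1, 3.1, 2.4 → best response Push.
Side B against Hold: payoffs 5.3, 5.8, 3.4, 4.7 → best response Hold.
Side B against Push: payoffs 3, 1.6, 2.2, 3.6 → best response Walk.
Mutual best responses: (Concede, Push); (Hold, Hold); (Push, Walk).

Pure-strategy Nash equilibria: (Concede, Push) and (Hold, Hold) and (Push, Walk)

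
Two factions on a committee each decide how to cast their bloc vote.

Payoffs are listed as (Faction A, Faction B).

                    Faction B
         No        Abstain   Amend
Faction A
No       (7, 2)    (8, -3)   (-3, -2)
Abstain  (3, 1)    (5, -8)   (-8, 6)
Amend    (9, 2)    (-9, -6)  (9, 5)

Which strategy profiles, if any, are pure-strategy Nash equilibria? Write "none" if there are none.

The unique pure-strategy Nash equilibrium is (Amend, Amend).

(No, No): Faction A can switch to Amend (7 → 9). Not NE.
(No, Abstain): Faction B can switch to No (-3 → 2). Not NE.
(No, Amend): Faction A can switch to Amend (-3 → 9). Not NE.
(Abstain, No): Faction A can switch to No (3 → 7). Not NE.
(Abstain, Abstain): Faction A can switch to No (5 → 8). Not NE.
(Abstain, Amend): Faction A can switch to No (-8 → -3). Not NE.
(Amend, No): Faction B can switch to Amend (2 → 5). Not NE.
(Amend, Abstain): Faction A can switch to No (-9 → 8). Not NE.
(Amend, Amend): Faction A gets 9, best alternative -3; Faction B gets 5, best alternative 2. No profitable deviation — NE.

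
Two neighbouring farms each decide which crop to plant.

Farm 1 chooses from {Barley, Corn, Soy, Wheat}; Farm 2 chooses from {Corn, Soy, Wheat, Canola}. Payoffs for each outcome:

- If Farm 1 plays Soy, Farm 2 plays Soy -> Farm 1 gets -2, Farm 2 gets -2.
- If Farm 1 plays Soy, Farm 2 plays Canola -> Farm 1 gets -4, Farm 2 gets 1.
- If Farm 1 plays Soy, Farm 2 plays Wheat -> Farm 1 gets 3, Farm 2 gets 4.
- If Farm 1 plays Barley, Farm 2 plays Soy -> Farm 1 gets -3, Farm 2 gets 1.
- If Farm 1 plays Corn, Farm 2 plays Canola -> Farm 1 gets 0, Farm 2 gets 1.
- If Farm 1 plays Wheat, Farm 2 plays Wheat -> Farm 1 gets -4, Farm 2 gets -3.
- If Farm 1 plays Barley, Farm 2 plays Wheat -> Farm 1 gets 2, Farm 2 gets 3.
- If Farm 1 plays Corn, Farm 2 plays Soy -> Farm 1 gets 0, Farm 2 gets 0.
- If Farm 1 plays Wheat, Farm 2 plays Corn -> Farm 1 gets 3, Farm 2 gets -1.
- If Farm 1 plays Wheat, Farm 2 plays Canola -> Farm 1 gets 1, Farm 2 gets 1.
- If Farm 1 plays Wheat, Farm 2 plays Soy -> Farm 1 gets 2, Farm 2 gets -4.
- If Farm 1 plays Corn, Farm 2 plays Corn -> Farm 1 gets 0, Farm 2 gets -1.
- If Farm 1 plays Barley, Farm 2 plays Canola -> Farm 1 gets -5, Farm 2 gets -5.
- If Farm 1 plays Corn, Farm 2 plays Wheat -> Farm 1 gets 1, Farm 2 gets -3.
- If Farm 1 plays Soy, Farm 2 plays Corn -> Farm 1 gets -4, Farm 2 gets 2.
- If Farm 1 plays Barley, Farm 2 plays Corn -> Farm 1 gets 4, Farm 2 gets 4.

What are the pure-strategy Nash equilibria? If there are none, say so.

(Barley, Corn) and (Soy, Wheat) and (Wheat, Canola)

Farm 1 against Corn: payoffs 4, 0, -4, 3 → best response Barley.
Farm 1 against Soy: payoffs -3, 0, -2, 2 → best response Wheat.
Farm 1 against Wheat: payoffs 2, 1, 3, -4 → best response Soy.
Farm 1 against Canola: payoffs -5, 0, -4, 1 → best response Wheat.
Farm 2 against Barley: payoffs 4, 1, 3, -5 → best response Corn.
Farm 2 against Corn: payoffs -1, 0, -3, 1 → best response Canola.
Farm 2 against Soy: payoffs 2, -2, 4, 1 → best response Wheat.
Farm 2 against Wheat: payoffs -1, -4, -3, 1 → best response Canola.
Mutual best responses: (Barley, Corn); (Soy, Wheat); (Wheat, Canola).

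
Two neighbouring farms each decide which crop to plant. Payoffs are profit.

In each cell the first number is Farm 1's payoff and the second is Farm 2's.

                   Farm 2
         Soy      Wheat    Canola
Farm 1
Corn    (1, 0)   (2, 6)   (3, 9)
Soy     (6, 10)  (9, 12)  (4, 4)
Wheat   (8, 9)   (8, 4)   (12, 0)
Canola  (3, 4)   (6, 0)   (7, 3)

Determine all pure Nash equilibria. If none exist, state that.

(Corn, Soy): Farm 1 can switch to Soy (1 → 6). Not NE.
(Corn, Wheat): Farm 1 can switch to Soy (2 → 9). Not NE.
(Corn, Canola): Farm 1 can switch to Soy (3 → 4). Not NE.
(Soy, Soy): Farm 1 can switch to Wheat (6 → 8). Not NE.
(Soy, Wheat): Farm 1 gets 9, best alternative 8; Farm 2 gets 12, best alternative 10. No profitable deviation — NE.
(Soy, Canola): Farm 1 can switch to Wheat (4 → 12). Not NE.
(Wheat, Soy): Farm 1 gets 8, best alternative 6; Farm 2 gets 9, best alternative 4. No profitable deviation — NE.
(Wheat, Wheat): Farm 1 can switch to Soy (8 → 9). Not NE.
(Wheat, Canola): Farm 2 can switch to Soy (0 → 9). Not NE.
(Canola, Soy): Farm 1 can switch to Soy (3 → 6). Not NE.
(Canola, Wheat): Farm 1 can switch to Soy (6 → 9). Not NE.
(Canola, Canola): Farm 1 can switch to Wheat (7 → 12). Not NE.

(Soy, Wheat) and (Wheat, Soy)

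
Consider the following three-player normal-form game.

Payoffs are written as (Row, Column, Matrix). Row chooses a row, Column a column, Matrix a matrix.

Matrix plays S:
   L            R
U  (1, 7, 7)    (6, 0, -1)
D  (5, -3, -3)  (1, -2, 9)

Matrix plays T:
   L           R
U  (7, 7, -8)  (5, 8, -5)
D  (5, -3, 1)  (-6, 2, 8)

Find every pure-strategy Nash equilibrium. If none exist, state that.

There is no pure-strategy Nash equilibrium.

(U, L, S): Row can switch to D (1 → 5). Not NE.
(U, L, T): Column can switch to R (7 → 8). Not NE.
(U, R, S): Column can switch to L (0 → 7). Not NE.
(U, R, T): Matrix can switch to S (-5 → -1). Not NE.
(D, L, S): Column can switch to R (-3 → -2). Not NE.
(D, L, T): Row can switch to U (5 → 7). Not NE.
(The remaining 2 profiles each have a profitable deviation by the same check.)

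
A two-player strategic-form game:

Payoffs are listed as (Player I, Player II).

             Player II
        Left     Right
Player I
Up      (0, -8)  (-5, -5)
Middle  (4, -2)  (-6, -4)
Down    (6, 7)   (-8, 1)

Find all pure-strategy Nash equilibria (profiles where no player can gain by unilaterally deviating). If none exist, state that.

(Up, Left): Player I can switch to Middle (0 → 4). Not NE.
(Up, Right): Player I gets -5, best alternative -6; Player II gets -5, best alternative -8. No profitable deviation — NE.
(Middle, Left): Player I can switch to Down (4 → 6). Not NE.
(Middle, Right): Player I can switch to Up (-6 → -5). Not NE.
(Down, Left): Player I gets 6, best alternative 4; Player II gets 7, best alternative 1. No profitable deviation — NE.
(Down, Right): Player I can switch to Up (-8 → -5). Not NE.

The pure Nash equilibria are (Up, Right); (Down, Left).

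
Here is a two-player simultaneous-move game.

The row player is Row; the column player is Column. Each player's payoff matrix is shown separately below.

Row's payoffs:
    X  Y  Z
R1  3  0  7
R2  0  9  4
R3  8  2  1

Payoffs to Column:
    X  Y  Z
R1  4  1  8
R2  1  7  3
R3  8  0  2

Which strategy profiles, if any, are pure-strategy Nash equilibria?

Row against X: payoffs 3, 0, 8 → best response R3.
Row against Y: payoffs 0, 9, 2 → best response R2.
Row against Z: payoffs 7, 4, 1 → best response R1.
Column against R1: payoffs 4, 1, 8 → best response Z.
Column against R2: payoffs 1, 7, 3 → best response Y.
Column against R3: payoffs 8, 0, 2 → best response X.
Mutual best responses: (R1, Z); (R2, Y); (R3, X).

(R1, Z); (R2, Y); (R3, X)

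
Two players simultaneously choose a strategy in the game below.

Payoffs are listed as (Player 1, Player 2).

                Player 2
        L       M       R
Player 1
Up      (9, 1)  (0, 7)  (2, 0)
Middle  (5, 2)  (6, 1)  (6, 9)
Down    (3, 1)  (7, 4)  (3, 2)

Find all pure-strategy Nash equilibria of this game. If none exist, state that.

(Middle, R); (Down, M)

For each strategy profile, look for a profitable unilateral deviation.
(Up, L): Player 2 can switch to M (1 → 7). Not NE.
(Up, M): Player 1 can switch to Middle (0 → 6). Not NE.
(Up, R): Player 1 can switch to Middle (2 → 6). Not NE.
(Middle, L): Player 1 can switch to Up (5 → 9). Not NE.
(Middle, M): Player 1 can switch to Down (6 → 7). Not NE.
(Middle, R): Player 1 gets 6, best alternative 3; Player 2 gets 9, best alternative 2. No profitable deviation — NE.
(Down, L): Player 1 can switch to Up (3 → 9). Not NE.
(Down, M): Player 1 gets 7, best alternative 6; Player 2 gets 4, best alternative 2. No profitable deviation — NE.
(The remaining 1 profile has a profitable deviation by the same check.)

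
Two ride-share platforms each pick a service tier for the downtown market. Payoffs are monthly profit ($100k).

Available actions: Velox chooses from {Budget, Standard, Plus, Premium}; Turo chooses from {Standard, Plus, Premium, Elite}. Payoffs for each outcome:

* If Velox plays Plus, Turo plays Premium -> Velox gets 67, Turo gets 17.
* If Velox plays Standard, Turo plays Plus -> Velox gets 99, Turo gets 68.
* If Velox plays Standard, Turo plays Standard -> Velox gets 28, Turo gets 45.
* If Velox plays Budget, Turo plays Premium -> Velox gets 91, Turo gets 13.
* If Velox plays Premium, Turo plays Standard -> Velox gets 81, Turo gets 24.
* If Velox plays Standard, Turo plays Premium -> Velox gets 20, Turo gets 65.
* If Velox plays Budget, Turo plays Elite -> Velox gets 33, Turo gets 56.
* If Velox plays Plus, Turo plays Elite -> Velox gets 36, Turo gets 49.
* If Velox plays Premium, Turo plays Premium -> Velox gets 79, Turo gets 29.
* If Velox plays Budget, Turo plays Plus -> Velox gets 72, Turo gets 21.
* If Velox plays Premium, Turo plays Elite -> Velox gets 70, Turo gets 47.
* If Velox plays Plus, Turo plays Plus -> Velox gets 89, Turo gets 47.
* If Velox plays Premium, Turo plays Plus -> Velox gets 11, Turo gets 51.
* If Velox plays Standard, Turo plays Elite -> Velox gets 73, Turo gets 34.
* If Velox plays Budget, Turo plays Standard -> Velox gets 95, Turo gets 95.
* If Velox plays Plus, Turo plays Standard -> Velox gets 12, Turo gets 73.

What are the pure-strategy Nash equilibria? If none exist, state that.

Velox against Standard: payoffs 95, 28, 12, 81 → best response Budget.
Velox against Plus: payoffs 72, 99, 89, 11 → best response Standard.
Velox against Premium: payoffs 91, 20, 67, 79 → best response Budget.
Velox against Elite: payoffs 33, 73, 36, 70 → best response Standard.
Turo against Budget: payoffs 95, 21, 13, 56 → best response Standard.
Turo against Standard: payoffs 45, 68, 65, 34 → best response Plus.
Turo against Plus: payoffs 73, 47, 17, 49 → best response Standard.
Turo against Premium: payoffs 24, 51, 29, 47 → best response Plus.
Mutual best responses: (Budget, Standard); (Standard, Plus).

(Budget, Standard) and (Standard, Plus)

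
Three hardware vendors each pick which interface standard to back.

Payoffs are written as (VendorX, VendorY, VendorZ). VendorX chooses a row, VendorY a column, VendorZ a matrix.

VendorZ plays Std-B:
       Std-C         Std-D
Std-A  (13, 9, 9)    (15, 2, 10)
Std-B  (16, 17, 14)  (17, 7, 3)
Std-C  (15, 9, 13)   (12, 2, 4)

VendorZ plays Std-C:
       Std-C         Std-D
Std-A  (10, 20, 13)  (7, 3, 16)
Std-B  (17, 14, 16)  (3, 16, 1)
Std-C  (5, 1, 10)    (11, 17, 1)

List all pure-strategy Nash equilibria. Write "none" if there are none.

none

(Std-A, Std-C, Std-B): VendorX can switch to Std-B (13 → 16). Not NE.
(Std-A, Std-C, Std-C): VendorX can switch to Std-B (10 → 17). Not NE.
(Std-A, Std-D, Std-B): VendorX can switch to Std-B (15 → 17). Not NE.
(Std-A, Std-D, Std-C): VendorX can switch to Std-C (7 → 11). Not NE.
(Std-B, Std-C, Std-B): VendorZ can switch to Std-C (14 → 16). Not NE.
(Std-B, Std-C, Std-C): VendorY can switch to Std-D (14 → 16). Not NE.
(Std-B, Std-D, Std-B): VendorY can switch to Std-C (7 → 17). Not NE.
(Std-B, Std-D, Std-C): VendorX can switch to Std-A (3 → 7). Not NE.
(The remaining 4 profiles each have a profitable deviation by the same check.)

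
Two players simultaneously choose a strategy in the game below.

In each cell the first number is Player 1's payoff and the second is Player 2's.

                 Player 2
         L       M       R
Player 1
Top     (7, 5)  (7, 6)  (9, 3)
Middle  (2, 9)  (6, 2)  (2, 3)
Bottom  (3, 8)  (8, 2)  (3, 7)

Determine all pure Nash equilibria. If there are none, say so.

(Top, L): Player 2 can switch to M (5 → 6). Not NE.
(Top, M): Player 1 can switch to Bottom (7 → 8). Not NE.
(Top, R): Player 2 can switch to L (3 → 5). Not NE.
(Middle, L): Player 1 can switch to Top (2 → 7). Not NE.
(Middle, M): Player 1 can switch to Top (6 → 7). Not NE.
(Middle, R): Player 1 can switch to Top (2 → 9). Not NE.
(Bottom, L): Player 1 can switch to Top (3 → 7). Not NE.
(Bottom, M): Player 2 can switch to L (2 → 8). Not NE.
(The remaining 1 profile has a profitable deviation by the same check.)

There is no pure-strategy Nash equilibrium.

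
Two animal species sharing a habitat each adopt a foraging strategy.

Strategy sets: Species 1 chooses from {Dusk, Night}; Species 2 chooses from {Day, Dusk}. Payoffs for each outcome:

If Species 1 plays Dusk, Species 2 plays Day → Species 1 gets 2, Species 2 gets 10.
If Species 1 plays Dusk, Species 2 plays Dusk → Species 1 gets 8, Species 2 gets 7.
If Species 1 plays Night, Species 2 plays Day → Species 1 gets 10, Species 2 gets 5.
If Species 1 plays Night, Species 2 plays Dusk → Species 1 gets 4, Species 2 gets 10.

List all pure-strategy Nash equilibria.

For each player, find the best response to each opponent profile; mutual best responses are the pure NE.
Species 1 against Day: payoffs 2, 10 → best response Night.
Species 1 against Dusk: payoffs 8, 4 → best response Dusk.
Species 2 against Dusk: payoffs 10, 7 → best response Day.
Species 2 against Night: payoffs 5, 10 → best response Dusk.
No profile is a mutual best response for all players.

none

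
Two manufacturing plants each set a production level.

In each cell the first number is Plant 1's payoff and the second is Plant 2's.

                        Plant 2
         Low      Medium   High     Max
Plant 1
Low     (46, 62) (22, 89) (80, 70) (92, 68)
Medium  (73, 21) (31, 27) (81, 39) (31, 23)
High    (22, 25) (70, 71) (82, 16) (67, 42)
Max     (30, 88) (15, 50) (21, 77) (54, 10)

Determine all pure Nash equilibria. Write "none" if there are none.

Plant 1 against Low: payoffs 46, 73, 22, 30 → best response Medium.
Plant 1 against Medium: payoffs 22, 31, 70, 15 → best response High.
Plant 1 against High: payoffs 80, 81, 82, 21 → best response High.
Plant 1 against Max: payoffs 92, 31, 67, 54 → best response Low.
Plant 2 against Low: payoffs 62, 89, 70, 68 → best response Medium.
Plant 2 against Medium: payoffs 21, 27, 39, 23 → best response High.
Plant 2 against High: payoffs 25, 71, 16, 42 → best response Medium.
Plant 2 against Max: payoffs 88, 50, 77, 10 → best response Low.
Mutual best responses: (High, Medium).

Pure NE: (High, Medium)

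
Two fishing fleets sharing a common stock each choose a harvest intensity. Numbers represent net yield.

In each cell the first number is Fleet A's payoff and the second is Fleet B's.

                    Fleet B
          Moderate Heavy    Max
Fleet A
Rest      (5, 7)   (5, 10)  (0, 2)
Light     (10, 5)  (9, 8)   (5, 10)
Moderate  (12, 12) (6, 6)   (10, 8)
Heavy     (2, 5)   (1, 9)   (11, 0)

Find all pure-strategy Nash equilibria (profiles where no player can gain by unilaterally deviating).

The unique pure-strategy Nash equilibrium is (Moderate, Moderate).

(Rest, Moderate): Fleet A can switch to Light (5 → 10). Not NE.
(Rest, Heavy): Fleet A can switch to Light (5 → 9). Not NE.
(Rest, Max): Fleet A can switch to Light (0 → 5). Not NE.
(Light, Moderate): Fleet A can switch to Moderate (10 → 12). Not NE.
(Light, Heavy): Fleet B can switch to Max (8 → 10). Not NE.
(Light, Max): Fleet A can switch to Moderate (5 → 10). Not NE.
(Moderate, Moderate): Fleet A gets 12, best alternative 10; Fleet B gets 12, best alternative 8. No profitable deviation — NE.
(The remaining 5 profiles each have a profitable deviation by the same check.)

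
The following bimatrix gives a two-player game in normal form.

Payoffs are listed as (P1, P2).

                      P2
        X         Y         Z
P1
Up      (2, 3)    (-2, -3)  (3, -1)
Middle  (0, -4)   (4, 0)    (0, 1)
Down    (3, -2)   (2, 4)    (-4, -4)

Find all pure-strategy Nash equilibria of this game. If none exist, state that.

(Up, X): P1 can switch to Down (2 → 3). Not NE.
(Up, Y): P1 can switch to Middle (-2 → 4). Not NE.
(Up, Z): P2 can switch to X (-1 → 3). Not NE.
(Middle, X): P1 can switch to Up (0 → 2). Not NE.
(Middle, Y): P2 can switch to Z (0 → 1). Not NE.
(Middle, Z): P1 can switch to Up (0 → 3). Not NE.
(The remaining 3 profiles each have a profitable deviation by the same check.)

This game has no pure Nash equilibrium.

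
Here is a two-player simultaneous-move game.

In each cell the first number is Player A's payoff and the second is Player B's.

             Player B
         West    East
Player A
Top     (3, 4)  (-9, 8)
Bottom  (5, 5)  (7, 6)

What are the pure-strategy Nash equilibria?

Check each profile: it is a Nash equilibrium iff no player can strictly gain by switching unilaterally.
(Top, West): Player A can switch to Bottom (3 → 5). Not NE.
(Top, East): Player A can switch to Bottom (-9 → 7). Not NE.
(Bottom, West): Player B can switch to East (5 → 6). Not NE.
(Bottom, East): Player A gets 7, best alternative -9; Player B gets 6, best alternative 5. No profitable deviation — NE.

The unique pure-strategy Nash equilibrium is (Bottom, East).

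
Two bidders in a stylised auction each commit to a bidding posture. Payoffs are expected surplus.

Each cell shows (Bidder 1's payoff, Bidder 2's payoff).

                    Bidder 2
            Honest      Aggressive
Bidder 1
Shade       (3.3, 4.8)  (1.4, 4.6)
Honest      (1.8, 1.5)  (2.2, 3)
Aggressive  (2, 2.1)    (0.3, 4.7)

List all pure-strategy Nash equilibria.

Pure-strategy Nash equilibria: (Shade, Honest); (Honest, Aggressive)

Check each profile: it is a Nash equilibrium iff no player can strictly gain by switching unilaterally.
(Shade, Honest): Bidder 1 gets 3.3, best alternative 2; Bidder 2 gets 4.8, best alternative 4.6. No profitable deviation — NE.
(Shade, Aggressive): Bidder 1 can switch to Honest (1.4 → 2.2). Not NE.
(Honest, Honest): Bidder 1 can switch to Shade (1.8 → 3.3). Not NE.
(Honest, Aggressive): Bidder 1 gets 2.2, best alternative 1.4; Bidder 2 gets 3, best alternative 1.5. No profitable deviation — NE.
(Aggressive, Honest): Bidder 1 can switch to Shade (2 → 3.3). Not NE.
(Aggressive, Aggressive): Bidder 1 can switch to Shade (0.3 → 1.4). Not NE.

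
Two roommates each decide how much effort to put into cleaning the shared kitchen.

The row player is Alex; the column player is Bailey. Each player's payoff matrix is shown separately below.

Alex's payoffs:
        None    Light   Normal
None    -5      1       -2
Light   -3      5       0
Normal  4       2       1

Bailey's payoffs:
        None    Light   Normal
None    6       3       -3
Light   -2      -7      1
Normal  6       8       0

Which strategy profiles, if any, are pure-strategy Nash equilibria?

(None, None): Alex can switch to Light (-5 → -3). Not NE.
(None, Light): Alex can switch to Light (1 → 5). Not NE.
(None, Normal): Alex can switch to Light (-2 → 0). Not NE.
(Light, None): Alex can switch to Normal (-3 → 4). Not NE.
(Light, Light): Bailey can switch to None (-7 → -2). Not NE.
(Light, Normal): Alex can switch to Normal (0 → 1). Not NE.
(Normal, None): Bailey can switch to Light (6 → 8). Not NE.
(Normal, Light): Alex can switch to Light (2 → 5). Not NE.
(Normal, Normal): Bailey can switch to None (0 → 6). Not NE.

There is no pure-strategy Nash equilibrium.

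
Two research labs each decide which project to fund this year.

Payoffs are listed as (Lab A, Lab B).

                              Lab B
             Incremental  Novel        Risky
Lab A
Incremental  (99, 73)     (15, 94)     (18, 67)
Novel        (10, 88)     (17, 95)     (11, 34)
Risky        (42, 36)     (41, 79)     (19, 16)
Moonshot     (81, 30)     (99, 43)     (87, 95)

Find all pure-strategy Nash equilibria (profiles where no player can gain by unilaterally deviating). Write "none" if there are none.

The unique pure-strategy Nash equilibrium is (Moonshot, Risky).

Lab A against Incremental: payoffs 99, 10, 42, 81 → best response Incremental.
Lab A against Novel: payoffs 15, 17, 41, 99 → best response Moonshot.
Lab A against Risky: payoffs 18, 11, 19, 87 → best response Moonshot.
Lab B against Incremental: payoffs 73, 94, 67 → best response Novel.
Lab B against Novel: payoffs 88, 95, 34 → best response Novel.
Lab B against Risky: payoffs 36, 79, 16 → best response Novel.
Lab B against Moonshot: payoffs 30, 43, 95 → best response Risky.
Mutual best responses: (Moonshot, Risky).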